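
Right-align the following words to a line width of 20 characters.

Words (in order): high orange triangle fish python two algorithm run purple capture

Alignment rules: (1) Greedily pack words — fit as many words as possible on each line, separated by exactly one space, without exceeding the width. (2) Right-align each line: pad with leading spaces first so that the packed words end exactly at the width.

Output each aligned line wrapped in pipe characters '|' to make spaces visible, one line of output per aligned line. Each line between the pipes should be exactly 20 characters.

Line 1: ['high', 'orange', 'triangle'] (min_width=20, slack=0)
Line 2: ['fish', 'python', 'two'] (min_width=15, slack=5)
Line 3: ['algorithm', 'run', 'purple'] (min_width=20, slack=0)
Line 4: ['capture'] (min_width=7, slack=13)

Answer: |high orange triangle|
|     fish python two|
|algorithm run purple|
|             capture|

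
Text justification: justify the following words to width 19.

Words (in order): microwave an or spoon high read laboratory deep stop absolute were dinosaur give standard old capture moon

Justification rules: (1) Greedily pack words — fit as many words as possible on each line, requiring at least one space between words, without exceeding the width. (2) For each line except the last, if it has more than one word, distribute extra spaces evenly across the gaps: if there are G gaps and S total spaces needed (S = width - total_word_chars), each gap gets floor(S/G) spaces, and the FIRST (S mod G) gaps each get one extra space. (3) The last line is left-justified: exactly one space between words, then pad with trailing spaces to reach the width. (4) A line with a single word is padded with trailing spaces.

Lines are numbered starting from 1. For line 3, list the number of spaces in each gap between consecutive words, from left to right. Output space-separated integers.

Answer: 5

Derivation:
Line 1: ['microwave', 'an', 'or'] (min_width=15, slack=4)
Line 2: ['spoon', 'high', 'read'] (min_width=15, slack=4)
Line 3: ['laboratory', 'deep'] (min_width=15, slack=4)
Line 4: ['stop', 'absolute', 'were'] (min_width=18, slack=1)
Line 5: ['dinosaur', 'give'] (min_width=13, slack=6)
Line 6: ['standard', 'old'] (min_width=12, slack=7)
Line 7: ['capture', 'moon'] (min_width=12, slack=7)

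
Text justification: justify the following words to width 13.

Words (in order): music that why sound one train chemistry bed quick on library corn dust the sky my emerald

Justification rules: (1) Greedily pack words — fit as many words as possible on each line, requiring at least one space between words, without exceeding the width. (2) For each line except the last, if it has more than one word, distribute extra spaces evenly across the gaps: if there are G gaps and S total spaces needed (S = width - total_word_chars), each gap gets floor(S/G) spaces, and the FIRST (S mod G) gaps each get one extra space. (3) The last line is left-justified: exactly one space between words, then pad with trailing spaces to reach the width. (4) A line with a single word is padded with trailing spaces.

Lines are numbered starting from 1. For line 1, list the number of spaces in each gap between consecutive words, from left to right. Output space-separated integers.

Answer: 4

Derivation:
Line 1: ['music', 'that'] (min_width=10, slack=3)
Line 2: ['why', 'sound', 'one'] (min_width=13, slack=0)
Line 3: ['train'] (min_width=5, slack=8)
Line 4: ['chemistry', 'bed'] (min_width=13, slack=0)
Line 5: ['quick', 'on'] (min_width=8, slack=5)
Line 6: ['library', 'corn'] (min_width=12, slack=1)
Line 7: ['dust', 'the', 'sky'] (min_width=12, slack=1)
Line 8: ['my', 'emerald'] (min_width=10, slack=3)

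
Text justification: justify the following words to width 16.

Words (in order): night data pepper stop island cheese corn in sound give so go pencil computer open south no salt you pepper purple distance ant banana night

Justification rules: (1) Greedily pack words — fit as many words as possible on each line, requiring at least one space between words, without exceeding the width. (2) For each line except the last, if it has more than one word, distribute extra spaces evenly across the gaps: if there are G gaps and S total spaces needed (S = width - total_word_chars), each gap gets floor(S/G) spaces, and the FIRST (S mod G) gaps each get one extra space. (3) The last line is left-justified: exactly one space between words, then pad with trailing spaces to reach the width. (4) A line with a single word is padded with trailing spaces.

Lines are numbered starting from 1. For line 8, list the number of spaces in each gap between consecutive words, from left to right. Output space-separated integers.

Answer: 2 1

Derivation:
Line 1: ['night', 'data'] (min_width=10, slack=6)
Line 2: ['pepper', 'stop'] (min_width=11, slack=5)
Line 3: ['island', 'cheese'] (min_width=13, slack=3)
Line 4: ['corn', 'in', 'sound'] (min_width=13, slack=3)
Line 5: ['give', 'so', 'go'] (min_width=10, slack=6)
Line 6: ['pencil', 'computer'] (min_width=15, slack=1)
Line 7: ['open', 'south', 'no'] (min_width=13, slack=3)
Line 8: ['salt', 'you', 'pepper'] (min_width=15, slack=1)
Line 9: ['purple', 'distance'] (min_width=15, slack=1)
Line 10: ['ant', 'banana', 'night'] (min_width=16, slack=0)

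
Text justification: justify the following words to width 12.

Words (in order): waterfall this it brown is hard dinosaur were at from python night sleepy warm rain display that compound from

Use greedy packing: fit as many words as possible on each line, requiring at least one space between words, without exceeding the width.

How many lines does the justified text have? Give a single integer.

Answer: 12

Derivation:
Line 1: ['waterfall'] (min_width=9, slack=3)
Line 2: ['this', 'it'] (min_width=7, slack=5)
Line 3: ['brown', 'is'] (min_width=8, slack=4)
Line 4: ['hard'] (min_width=4, slack=8)
Line 5: ['dinosaur'] (min_width=8, slack=4)
Line 6: ['were', 'at', 'from'] (min_width=12, slack=0)
Line 7: ['python', 'night'] (min_width=12, slack=0)
Line 8: ['sleepy', 'warm'] (min_width=11, slack=1)
Line 9: ['rain', 'display'] (min_width=12, slack=0)
Line 10: ['that'] (min_width=4, slack=8)
Line 11: ['compound'] (min_width=8, slack=4)
Line 12: ['from'] (min_width=4, slack=8)
Total lines: 12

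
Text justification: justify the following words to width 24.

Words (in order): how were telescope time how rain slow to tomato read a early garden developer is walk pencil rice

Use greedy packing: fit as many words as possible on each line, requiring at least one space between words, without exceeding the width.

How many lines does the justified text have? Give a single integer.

Line 1: ['how', 'were', 'telescope', 'time'] (min_width=23, slack=1)
Line 2: ['how', 'rain', 'slow', 'to', 'tomato'] (min_width=23, slack=1)
Line 3: ['read', 'a', 'early', 'garden'] (min_width=19, slack=5)
Line 4: ['developer', 'is', 'walk', 'pencil'] (min_width=24, slack=0)
Line 5: ['rice'] (min_width=4, slack=20)
Total lines: 5

Answer: 5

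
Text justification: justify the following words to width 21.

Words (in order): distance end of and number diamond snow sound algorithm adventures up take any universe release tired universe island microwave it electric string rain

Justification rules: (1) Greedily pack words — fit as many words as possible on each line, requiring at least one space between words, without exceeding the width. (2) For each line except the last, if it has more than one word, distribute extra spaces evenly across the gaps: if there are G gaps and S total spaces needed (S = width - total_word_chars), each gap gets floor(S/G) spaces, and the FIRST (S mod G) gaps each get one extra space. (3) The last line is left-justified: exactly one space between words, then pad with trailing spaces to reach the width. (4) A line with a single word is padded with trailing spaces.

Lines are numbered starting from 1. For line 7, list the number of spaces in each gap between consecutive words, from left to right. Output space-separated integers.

Line 1: ['distance', 'end', 'of', 'and'] (min_width=19, slack=2)
Line 2: ['number', 'diamond', 'snow'] (min_width=19, slack=2)
Line 3: ['sound', 'algorithm'] (min_width=15, slack=6)
Line 4: ['adventures', 'up', 'take'] (min_width=18, slack=3)
Line 5: ['any', 'universe', 'release'] (min_width=20, slack=1)
Line 6: ['tired', 'universe', 'island'] (min_width=21, slack=0)
Line 7: ['microwave', 'it', 'electric'] (min_width=21, slack=0)
Line 8: ['string', 'rain'] (min_width=11, slack=10)

Answer: 1 1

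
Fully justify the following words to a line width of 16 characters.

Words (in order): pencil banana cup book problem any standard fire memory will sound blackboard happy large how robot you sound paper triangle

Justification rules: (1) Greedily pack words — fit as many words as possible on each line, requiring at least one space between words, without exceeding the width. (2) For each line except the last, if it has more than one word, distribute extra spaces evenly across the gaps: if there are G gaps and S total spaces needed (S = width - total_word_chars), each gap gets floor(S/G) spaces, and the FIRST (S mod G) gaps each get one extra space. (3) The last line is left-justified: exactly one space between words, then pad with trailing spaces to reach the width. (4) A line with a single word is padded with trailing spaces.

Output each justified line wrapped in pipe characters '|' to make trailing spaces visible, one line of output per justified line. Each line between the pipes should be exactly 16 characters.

Line 1: ['pencil', 'banana'] (min_width=13, slack=3)
Line 2: ['cup', 'book', 'problem'] (min_width=16, slack=0)
Line 3: ['any', 'standard'] (min_width=12, slack=4)
Line 4: ['fire', 'memory', 'will'] (min_width=16, slack=0)
Line 5: ['sound', 'blackboard'] (min_width=16, slack=0)
Line 6: ['happy', 'large', 'how'] (min_width=15, slack=1)
Line 7: ['robot', 'you', 'sound'] (min_width=15, slack=1)
Line 8: ['paper', 'triangle'] (min_width=14, slack=2)

Answer: |pencil    banana|
|cup book problem|
|any     standard|
|fire memory will|
|sound blackboard|
|happy  large how|
|robot  you sound|
|paper triangle  |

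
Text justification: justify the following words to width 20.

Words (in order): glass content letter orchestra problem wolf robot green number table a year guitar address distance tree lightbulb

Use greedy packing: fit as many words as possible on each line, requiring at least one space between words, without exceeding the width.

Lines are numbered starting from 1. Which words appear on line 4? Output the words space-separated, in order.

Answer: number table a year

Derivation:
Line 1: ['glass', 'content', 'letter'] (min_width=20, slack=0)
Line 2: ['orchestra', 'problem'] (min_width=17, slack=3)
Line 3: ['wolf', 'robot', 'green'] (min_width=16, slack=4)
Line 4: ['number', 'table', 'a', 'year'] (min_width=19, slack=1)
Line 5: ['guitar', 'address'] (min_width=14, slack=6)
Line 6: ['distance', 'tree'] (min_width=13, slack=7)
Line 7: ['lightbulb'] (min_width=9, slack=11)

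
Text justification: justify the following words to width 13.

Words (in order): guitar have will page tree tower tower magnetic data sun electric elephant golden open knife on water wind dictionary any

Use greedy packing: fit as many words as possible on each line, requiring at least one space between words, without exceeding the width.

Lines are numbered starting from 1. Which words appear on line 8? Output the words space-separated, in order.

Answer: golden open

Derivation:
Line 1: ['guitar', 'have'] (min_width=11, slack=2)
Line 2: ['will', 'page'] (min_width=9, slack=4)
Line 3: ['tree', 'tower'] (min_width=10, slack=3)
Line 4: ['tower'] (min_width=5, slack=8)
Line 5: ['magnetic', 'data'] (min_width=13, slack=0)
Line 6: ['sun', 'electric'] (min_width=12, slack=1)
Line 7: ['elephant'] (min_width=8, slack=5)
Line 8: ['golden', 'open'] (min_width=11, slack=2)
Line 9: ['knife', 'on'] (min_width=8, slack=5)
Line 10: ['water', 'wind'] (min_width=10, slack=3)
Line 11: ['dictionary'] (min_width=10, slack=3)
Line 12: ['any'] (min_width=3, slack=10)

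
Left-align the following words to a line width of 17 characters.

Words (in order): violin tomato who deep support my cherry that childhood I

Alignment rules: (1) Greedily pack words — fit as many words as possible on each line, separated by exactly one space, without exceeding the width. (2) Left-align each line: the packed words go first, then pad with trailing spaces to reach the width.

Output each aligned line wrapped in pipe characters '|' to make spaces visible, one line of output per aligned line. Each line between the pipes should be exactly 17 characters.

Line 1: ['violin', 'tomato', 'who'] (min_width=17, slack=0)
Line 2: ['deep', 'support', 'my'] (min_width=15, slack=2)
Line 3: ['cherry', 'that'] (min_width=11, slack=6)
Line 4: ['childhood', 'I'] (min_width=11, slack=6)

Answer: |violin tomato who|
|deep support my  |
|cherry that      |
|childhood I      |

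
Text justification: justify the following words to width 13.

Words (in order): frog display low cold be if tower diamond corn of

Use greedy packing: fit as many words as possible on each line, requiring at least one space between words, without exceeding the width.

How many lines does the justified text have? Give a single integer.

Answer: 5

Derivation:
Line 1: ['frog', 'display'] (min_width=12, slack=1)
Line 2: ['low', 'cold', 'be'] (min_width=11, slack=2)
Line 3: ['if', 'tower'] (min_width=8, slack=5)
Line 4: ['diamond', 'corn'] (min_width=12, slack=1)
Line 5: ['of'] (min_width=2, slack=11)
Total lines: 5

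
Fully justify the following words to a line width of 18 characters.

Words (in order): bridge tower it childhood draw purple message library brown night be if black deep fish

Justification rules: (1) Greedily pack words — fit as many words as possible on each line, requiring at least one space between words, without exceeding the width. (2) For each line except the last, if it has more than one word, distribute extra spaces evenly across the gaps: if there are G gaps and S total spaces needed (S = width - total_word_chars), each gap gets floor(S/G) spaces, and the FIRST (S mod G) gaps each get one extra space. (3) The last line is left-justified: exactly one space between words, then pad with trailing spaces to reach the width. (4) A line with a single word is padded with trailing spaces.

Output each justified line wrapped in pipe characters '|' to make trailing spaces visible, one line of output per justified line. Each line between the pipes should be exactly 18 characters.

Answer: |bridge   tower  it|
|childhood     draw|
|purple     message|
|library      brown|
|night  be if black|
|deep fish         |

Derivation:
Line 1: ['bridge', 'tower', 'it'] (min_width=15, slack=3)
Line 2: ['childhood', 'draw'] (min_width=14, slack=4)
Line 3: ['purple', 'message'] (min_width=14, slack=4)
Line 4: ['library', 'brown'] (min_width=13, slack=5)
Line 5: ['night', 'be', 'if', 'black'] (min_width=17, slack=1)
Line 6: ['deep', 'fish'] (min_width=9, slack=9)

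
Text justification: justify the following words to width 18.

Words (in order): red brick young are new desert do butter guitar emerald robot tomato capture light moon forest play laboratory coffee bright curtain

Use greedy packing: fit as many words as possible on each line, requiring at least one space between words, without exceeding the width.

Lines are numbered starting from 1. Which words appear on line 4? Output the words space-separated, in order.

Line 1: ['red', 'brick', 'young'] (min_width=15, slack=3)
Line 2: ['are', 'new', 'desert', 'do'] (min_width=17, slack=1)
Line 3: ['butter', 'guitar'] (min_width=13, slack=5)
Line 4: ['emerald', 'robot'] (min_width=13, slack=5)
Line 5: ['tomato', 'capture'] (min_width=14, slack=4)
Line 6: ['light', 'moon', 'forest'] (min_width=17, slack=1)
Line 7: ['play', 'laboratory'] (min_width=15, slack=3)
Line 8: ['coffee', 'bright'] (min_width=13, slack=5)
Line 9: ['curtain'] (min_width=7, slack=11)

Answer: emerald robot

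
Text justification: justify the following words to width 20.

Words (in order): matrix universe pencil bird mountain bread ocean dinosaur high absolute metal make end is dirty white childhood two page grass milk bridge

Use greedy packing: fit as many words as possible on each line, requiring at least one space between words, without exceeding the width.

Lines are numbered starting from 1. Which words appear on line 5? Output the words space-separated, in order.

Answer: make end is dirty

Derivation:
Line 1: ['matrix', 'universe'] (min_width=15, slack=5)
Line 2: ['pencil', 'bird', 'mountain'] (min_width=20, slack=0)
Line 3: ['bread', 'ocean', 'dinosaur'] (min_width=20, slack=0)
Line 4: ['high', 'absolute', 'metal'] (min_width=19, slack=1)
Line 5: ['make', 'end', 'is', 'dirty'] (min_width=17, slack=3)
Line 6: ['white', 'childhood', 'two'] (min_width=19, slack=1)
Line 7: ['page', 'grass', 'milk'] (min_width=15, slack=5)
Line 8: ['bridge'] (min_width=6, slack=14)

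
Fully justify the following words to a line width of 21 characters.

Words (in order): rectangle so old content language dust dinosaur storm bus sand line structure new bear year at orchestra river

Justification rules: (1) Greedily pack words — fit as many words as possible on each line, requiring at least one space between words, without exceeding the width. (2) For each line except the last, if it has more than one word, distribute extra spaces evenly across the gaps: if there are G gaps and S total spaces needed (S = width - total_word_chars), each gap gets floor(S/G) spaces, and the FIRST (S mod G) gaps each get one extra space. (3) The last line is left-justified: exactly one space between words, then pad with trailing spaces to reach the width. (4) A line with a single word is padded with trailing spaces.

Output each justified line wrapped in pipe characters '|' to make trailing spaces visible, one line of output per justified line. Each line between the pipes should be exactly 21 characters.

Answer: |rectangle    so   old|
|content language dust|
|dinosaur   storm  bus|
|sand  line  structure|
|new   bear   year  at|
|orchestra river      |

Derivation:
Line 1: ['rectangle', 'so', 'old'] (min_width=16, slack=5)
Line 2: ['content', 'language', 'dust'] (min_width=21, slack=0)
Line 3: ['dinosaur', 'storm', 'bus'] (min_width=18, slack=3)
Line 4: ['sand', 'line', 'structure'] (min_width=19, slack=2)
Line 5: ['new', 'bear', 'year', 'at'] (min_width=16, slack=5)
Line 6: ['orchestra', 'river'] (min_width=15, slack=6)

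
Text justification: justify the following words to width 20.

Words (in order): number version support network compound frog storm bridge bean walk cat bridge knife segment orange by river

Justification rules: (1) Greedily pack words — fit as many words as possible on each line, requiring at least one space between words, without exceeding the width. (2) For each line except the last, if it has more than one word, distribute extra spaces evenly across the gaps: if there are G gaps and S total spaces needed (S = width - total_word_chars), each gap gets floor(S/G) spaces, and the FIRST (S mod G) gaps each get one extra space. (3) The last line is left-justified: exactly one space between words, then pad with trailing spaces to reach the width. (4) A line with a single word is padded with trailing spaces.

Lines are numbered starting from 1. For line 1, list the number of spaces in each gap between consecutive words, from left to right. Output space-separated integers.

Answer: 7

Derivation:
Line 1: ['number', 'version'] (min_width=14, slack=6)
Line 2: ['support', 'network'] (min_width=15, slack=5)
Line 3: ['compound', 'frog', 'storm'] (min_width=19, slack=1)
Line 4: ['bridge', 'bean', 'walk', 'cat'] (min_width=20, slack=0)
Line 5: ['bridge', 'knife', 'segment'] (min_width=20, slack=0)
Line 6: ['orange', 'by', 'river'] (min_width=15, slack=5)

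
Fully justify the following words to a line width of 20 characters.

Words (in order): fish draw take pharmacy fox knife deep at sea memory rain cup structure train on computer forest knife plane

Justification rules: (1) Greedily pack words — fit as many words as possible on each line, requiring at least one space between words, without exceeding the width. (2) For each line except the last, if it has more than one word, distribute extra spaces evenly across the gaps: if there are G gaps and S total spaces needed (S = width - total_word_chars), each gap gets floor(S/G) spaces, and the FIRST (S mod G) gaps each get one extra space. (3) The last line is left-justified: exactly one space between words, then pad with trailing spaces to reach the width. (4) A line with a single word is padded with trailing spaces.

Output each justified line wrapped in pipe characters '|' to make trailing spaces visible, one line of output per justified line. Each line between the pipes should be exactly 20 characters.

Line 1: ['fish', 'draw', 'take'] (min_width=14, slack=6)
Line 2: ['pharmacy', 'fox', 'knife'] (min_width=18, slack=2)
Line 3: ['deep', 'at', 'sea', 'memory'] (min_width=18, slack=2)
Line 4: ['rain', 'cup', 'structure'] (min_width=18, slack=2)
Line 5: ['train', 'on', 'computer'] (min_width=17, slack=3)
Line 6: ['forest', 'knife', 'plane'] (min_width=18, slack=2)

Answer: |fish    draw    take|
|pharmacy  fox  knife|
|deep  at  sea memory|
|rain  cup  structure|
|train   on  computer|
|forest knife plane  |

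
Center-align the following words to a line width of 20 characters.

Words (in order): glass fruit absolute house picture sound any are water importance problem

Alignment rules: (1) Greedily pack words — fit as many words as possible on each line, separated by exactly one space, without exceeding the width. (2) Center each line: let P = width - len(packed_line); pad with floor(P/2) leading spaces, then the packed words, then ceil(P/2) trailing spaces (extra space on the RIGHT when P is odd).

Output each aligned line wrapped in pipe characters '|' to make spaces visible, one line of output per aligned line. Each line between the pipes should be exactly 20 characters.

Line 1: ['glass', 'fruit', 'absolute'] (min_width=20, slack=0)
Line 2: ['house', 'picture', 'sound'] (min_width=19, slack=1)
Line 3: ['any', 'are', 'water'] (min_width=13, slack=7)
Line 4: ['importance', 'problem'] (min_width=18, slack=2)

Answer: |glass fruit absolute|
|house picture sound |
|   any are water    |
| importance problem |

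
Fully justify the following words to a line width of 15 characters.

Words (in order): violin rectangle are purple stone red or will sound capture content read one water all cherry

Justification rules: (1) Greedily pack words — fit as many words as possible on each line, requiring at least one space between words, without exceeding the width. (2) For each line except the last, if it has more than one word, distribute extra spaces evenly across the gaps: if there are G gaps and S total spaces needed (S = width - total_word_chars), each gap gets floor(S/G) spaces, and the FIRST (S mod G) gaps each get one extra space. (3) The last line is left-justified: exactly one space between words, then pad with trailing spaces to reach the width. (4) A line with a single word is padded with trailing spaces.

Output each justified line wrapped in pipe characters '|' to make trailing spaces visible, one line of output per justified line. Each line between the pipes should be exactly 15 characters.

Answer: |violin         |
|rectangle   are|
|purple    stone|
|red   or   will|
|sound   capture|
|content    read|
|one  water  all|
|cherry         |

Derivation:
Line 1: ['violin'] (min_width=6, slack=9)
Line 2: ['rectangle', 'are'] (min_width=13, slack=2)
Line 3: ['purple', 'stone'] (min_width=12, slack=3)
Line 4: ['red', 'or', 'will'] (min_width=11, slack=4)
Line 5: ['sound', 'capture'] (min_width=13, slack=2)
Line 6: ['content', 'read'] (min_width=12, slack=3)
Line 7: ['one', 'water', 'all'] (min_width=13, slack=2)
Line 8: ['cherry'] (min_width=6, slack=9)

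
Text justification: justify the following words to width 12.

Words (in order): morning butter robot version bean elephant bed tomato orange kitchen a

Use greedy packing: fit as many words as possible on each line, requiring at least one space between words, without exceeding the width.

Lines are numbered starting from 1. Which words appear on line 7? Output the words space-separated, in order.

Line 1: ['morning'] (min_width=7, slack=5)
Line 2: ['butter', 'robot'] (min_width=12, slack=0)
Line 3: ['version', 'bean'] (min_width=12, slack=0)
Line 4: ['elephant', 'bed'] (min_width=12, slack=0)
Line 5: ['tomato'] (min_width=6, slack=6)
Line 6: ['orange'] (min_width=6, slack=6)
Line 7: ['kitchen', 'a'] (min_width=9, slack=3)

Answer: kitchen a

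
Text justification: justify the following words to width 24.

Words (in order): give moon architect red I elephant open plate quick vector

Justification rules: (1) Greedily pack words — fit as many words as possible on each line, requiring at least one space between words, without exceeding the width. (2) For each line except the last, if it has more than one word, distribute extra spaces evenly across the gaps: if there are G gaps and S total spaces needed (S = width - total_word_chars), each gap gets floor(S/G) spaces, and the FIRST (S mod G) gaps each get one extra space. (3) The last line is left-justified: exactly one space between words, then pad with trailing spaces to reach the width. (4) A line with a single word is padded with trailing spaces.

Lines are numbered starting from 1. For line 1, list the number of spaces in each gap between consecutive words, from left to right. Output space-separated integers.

Answer: 2 1 1

Derivation:
Line 1: ['give', 'moon', 'architect', 'red'] (min_width=23, slack=1)
Line 2: ['I', 'elephant', 'open', 'plate'] (min_width=21, slack=3)
Line 3: ['quick', 'vector'] (min_width=12, slack=12)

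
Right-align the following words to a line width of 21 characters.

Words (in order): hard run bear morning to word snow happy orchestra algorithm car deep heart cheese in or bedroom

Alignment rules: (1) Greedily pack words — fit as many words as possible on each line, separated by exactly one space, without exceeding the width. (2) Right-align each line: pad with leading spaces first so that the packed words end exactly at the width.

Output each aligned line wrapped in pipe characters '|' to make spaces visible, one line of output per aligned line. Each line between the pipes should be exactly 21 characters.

Line 1: ['hard', 'run', 'bear', 'morning'] (min_width=21, slack=0)
Line 2: ['to', 'word', 'snow', 'happy'] (min_width=18, slack=3)
Line 3: ['orchestra', 'algorithm'] (min_width=19, slack=2)
Line 4: ['car', 'deep', 'heart', 'cheese'] (min_width=21, slack=0)
Line 5: ['in', 'or', 'bedroom'] (min_width=13, slack=8)

Answer: |hard run bear morning|
|   to word snow happy|
|  orchestra algorithm|
|car deep heart cheese|
|        in or bedroom|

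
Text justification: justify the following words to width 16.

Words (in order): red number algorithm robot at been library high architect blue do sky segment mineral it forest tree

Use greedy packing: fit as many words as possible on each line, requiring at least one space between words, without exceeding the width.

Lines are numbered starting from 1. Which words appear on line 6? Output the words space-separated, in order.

Answer: segment mineral

Derivation:
Line 1: ['red', 'number'] (min_width=10, slack=6)
Line 2: ['algorithm', 'robot'] (min_width=15, slack=1)
Line 3: ['at', 'been', 'library'] (min_width=15, slack=1)
Line 4: ['high', 'architect'] (min_width=14, slack=2)
Line 5: ['blue', 'do', 'sky'] (min_width=11, slack=5)
Line 6: ['segment', 'mineral'] (min_width=15, slack=1)
Line 7: ['it', 'forest', 'tree'] (min_width=14, slack=2)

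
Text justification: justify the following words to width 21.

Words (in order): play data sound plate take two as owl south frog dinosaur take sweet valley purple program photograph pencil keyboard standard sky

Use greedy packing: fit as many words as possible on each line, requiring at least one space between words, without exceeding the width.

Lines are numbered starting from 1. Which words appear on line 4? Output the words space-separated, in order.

Answer: sweet valley purple

Derivation:
Line 1: ['play', 'data', 'sound', 'plate'] (min_width=21, slack=0)
Line 2: ['take', 'two', 'as', 'owl', 'south'] (min_width=21, slack=0)
Line 3: ['frog', 'dinosaur', 'take'] (min_width=18, slack=3)
Line 4: ['sweet', 'valley', 'purple'] (min_width=19, slack=2)
Line 5: ['program', 'photograph'] (min_width=18, slack=3)
Line 6: ['pencil', 'keyboard'] (min_width=15, slack=6)
Line 7: ['standard', 'sky'] (min_width=12, slack=9)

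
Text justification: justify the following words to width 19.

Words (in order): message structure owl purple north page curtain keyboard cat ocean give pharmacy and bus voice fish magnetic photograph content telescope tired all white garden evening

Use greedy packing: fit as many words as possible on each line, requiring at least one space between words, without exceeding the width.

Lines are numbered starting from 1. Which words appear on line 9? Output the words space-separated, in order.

Line 1: ['message', 'structure'] (min_width=17, slack=2)
Line 2: ['owl', 'purple', 'north'] (min_width=16, slack=3)
Line 3: ['page', 'curtain'] (min_width=12, slack=7)
Line 4: ['keyboard', 'cat', 'ocean'] (min_width=18, slack=1)
Line 5: ['give', 'pharmacy', 'and'] (min_width=17, slack=2)
Line 6: ['bus', 'voice', 'fish'] (min_width=14, slack=5)
Line 7: ['magnetic', 'photograph'] (min_width=19, slack=0)
Line 8: ['content', 'telescope'] (min_width=17, slack=2)
Line 9: ['tired', 'all', 'white'] (min_width=15, slack=4)
Line 10: ['garden', 'evening'] (min_width=14, slack=5)

Answer: tired all white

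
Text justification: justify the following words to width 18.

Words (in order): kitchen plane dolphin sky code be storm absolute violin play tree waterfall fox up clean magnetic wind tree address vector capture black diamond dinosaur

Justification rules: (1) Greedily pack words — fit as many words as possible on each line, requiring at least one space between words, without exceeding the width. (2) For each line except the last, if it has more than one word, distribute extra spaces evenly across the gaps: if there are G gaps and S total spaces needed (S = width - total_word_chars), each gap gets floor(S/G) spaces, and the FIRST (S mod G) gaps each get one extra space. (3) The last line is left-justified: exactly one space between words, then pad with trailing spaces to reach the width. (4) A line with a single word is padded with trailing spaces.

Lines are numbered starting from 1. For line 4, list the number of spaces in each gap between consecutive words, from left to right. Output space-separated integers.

Line 1: ['kitchen', 'plane'] (min_width=13, slack=5)
Line 2: ['dolphin', 'sky', 'code'] (min_width=16, slack=2)
Line 3: ['be', 'storm', 'absolute'] (min_width=17, slack=1)
Line 4: ['violin', 'play', 'tree'] (min_width=16, slack=2)
Line 5: ['waterfall', 'fox', 'up'] (min_width=16, slack=2)
Line 6: ['clean', 'magnetic'] (min_width=14, slack=4)
Line 7: ['wind', 'tree', 'address'] (min_width=17, slack=1)
Line 8: ['vector', 'capture'] (min_width=14, slack=4)
Line 9: ['black', 'diamond'] (min_width=13, slack=5)
Line 10: ['dinosaur'] (min_width=8, slack=10)

Answer: 2 2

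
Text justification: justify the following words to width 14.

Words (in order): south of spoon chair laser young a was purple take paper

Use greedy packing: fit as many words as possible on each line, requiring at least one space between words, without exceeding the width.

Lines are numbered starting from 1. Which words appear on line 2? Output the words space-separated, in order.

Answer: chair laser

Derivation:
Line 1: ['south', 'of', 'spoon'] (min_width=14, slack=0)
Line 2: ['chair', 'laser'] (min_width=11, slack=3)
Line 3: ['young', 'a', 'was'] (min_width=11, slack=3)
Line 4: ['purple', 'take'] (min_width=11, slack=3)
Line 5: ['paper'] (min_width=5, slack=9)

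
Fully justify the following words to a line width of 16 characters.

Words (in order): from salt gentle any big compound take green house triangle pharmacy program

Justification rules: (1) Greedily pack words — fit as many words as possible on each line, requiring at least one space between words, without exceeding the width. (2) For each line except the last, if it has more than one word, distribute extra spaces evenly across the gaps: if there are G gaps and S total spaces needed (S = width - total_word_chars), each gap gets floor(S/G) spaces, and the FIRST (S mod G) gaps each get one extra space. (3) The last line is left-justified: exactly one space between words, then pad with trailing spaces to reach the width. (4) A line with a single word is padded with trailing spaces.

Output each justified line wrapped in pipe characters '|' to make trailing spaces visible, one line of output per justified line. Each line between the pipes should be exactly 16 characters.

Answer: |from salt gentle|
|any big compound|
|take green house|
|triangle        |
|pharmacy program|

Derivation:
Line 1: ['from', 'salt', 'gentle'] (min_width=16, slack=0)
Line 2: ['any', 'big', 'compound'] (min_width=16, slack=0)
Line 3: ['take', 'green', 'house'] (min_width=16, slack=0)
Line 4: ['triangle'] (min_width=8, slack=8)
Line 5: ['pharmacy', 'program'] (min_width=16, slack=0)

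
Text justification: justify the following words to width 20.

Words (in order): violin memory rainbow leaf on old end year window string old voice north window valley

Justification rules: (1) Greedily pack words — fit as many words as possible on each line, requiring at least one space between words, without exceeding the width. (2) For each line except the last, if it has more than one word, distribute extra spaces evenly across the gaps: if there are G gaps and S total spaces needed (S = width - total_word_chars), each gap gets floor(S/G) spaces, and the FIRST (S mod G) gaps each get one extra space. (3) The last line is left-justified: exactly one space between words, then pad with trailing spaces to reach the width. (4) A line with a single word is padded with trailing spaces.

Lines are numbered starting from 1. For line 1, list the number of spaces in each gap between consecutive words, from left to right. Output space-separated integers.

Line 1: ['violin', 'memory'] (min_width=13, slack=7)
Line 2: ['rainbow', 'leaf', 'on', 'old'] (min_width=19, slack=1)
Line 3: ['end', 'year', 'window'] (min_width=15, slack=5)
Line 4: ['string', 'old', 'voice'] (min_width=16, slack=4)
Line 5: ['north', 'window', 'valley'] (min_width=19, slack=1)

Answer: 8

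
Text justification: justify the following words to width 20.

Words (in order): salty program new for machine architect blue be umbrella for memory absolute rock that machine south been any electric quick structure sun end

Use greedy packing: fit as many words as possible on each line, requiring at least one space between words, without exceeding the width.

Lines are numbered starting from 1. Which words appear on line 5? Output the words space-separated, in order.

Line 1: ['salty', 'program', 'new'] (min_width=17, slack=3)
Line 2: ['for', 'machine'] (min_width=11, slack=9)
Line 3: ['architect', 'blue', 'be'] (min_width=17, slack=3)
Line 4: ['umbrella', 'for', 'memory'] (min_width=19, slack=1)
Line 5: ['absolute', 'rock', 'that'] (min_width=18, slack=2)
Line 6: ['machine', 'south', 'been'] (min_width=18, slack=2)
Line 7: ['any', 'electric', 'quick'] (min_width=18, slack=2)
Line 8: ['structure', 'sun', 'end'] (min_width=17, slack=3)

Answer: absolute rock that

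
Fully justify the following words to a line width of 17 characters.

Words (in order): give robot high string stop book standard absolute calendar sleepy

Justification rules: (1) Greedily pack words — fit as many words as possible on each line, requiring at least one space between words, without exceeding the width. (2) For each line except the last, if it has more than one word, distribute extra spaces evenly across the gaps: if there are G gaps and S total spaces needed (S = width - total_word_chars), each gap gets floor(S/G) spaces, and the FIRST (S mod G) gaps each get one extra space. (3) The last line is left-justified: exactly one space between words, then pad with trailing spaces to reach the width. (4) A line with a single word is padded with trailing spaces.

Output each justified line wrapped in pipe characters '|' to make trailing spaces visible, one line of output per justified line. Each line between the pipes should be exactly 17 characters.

Answer: |give  robot  high|
|string  stop book|
|standard absolute|
|calendar sleepy  |

Derivation:
Line 1: ['give', 'robot', 'high'] (min_width=15, slack=2)
Line 2: ['string', 'stop', 'book'] (min_width=16, slack=1)
Line 3: ['standard', 'absolute'] (min_width=17, slack=0)
Line 4: ['calendar', 'sleepy'] (min_width=15, slack=2)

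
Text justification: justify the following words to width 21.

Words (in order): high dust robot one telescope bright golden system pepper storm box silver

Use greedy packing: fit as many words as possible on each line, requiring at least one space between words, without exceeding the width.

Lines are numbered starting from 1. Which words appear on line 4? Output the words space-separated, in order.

Answer: storm box silver

Derivation:
Line 1: ['high', 'dust', 'robot', 'one'] (min_width=19, slack=2)
Line 2: ['telescope', 'bright'] (min_width=16, slack=5)
Line 3: ['golden', 'system', 'pepper'] (min_width=20, slack=1)
Line 4: ['storm', 'box', 'silver'] (min_width=16, slack=5)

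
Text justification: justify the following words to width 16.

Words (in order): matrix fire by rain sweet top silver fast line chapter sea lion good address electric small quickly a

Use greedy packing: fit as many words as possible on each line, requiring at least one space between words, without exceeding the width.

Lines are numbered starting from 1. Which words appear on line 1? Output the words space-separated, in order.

Answer: matrix fire by

Derivation:
Line 1: ['matrix', 'fire', 'by'] (min_width=14, slack=2)
Line 2: ['rain', 'sweet', 'top'] (min_width=14, slack=2)
Line 3: ['silver', 'fast', 'line'] (min_width=16, slack=0)
Line 4: ['chapter', 'sea', 'lion'] (min_width=16, slack=0)
Line 5: ['good', 'address'] (min_width=12, slack=4)
Line 6: ['electric', 'small'] (min_width=14, slack=2)
Line 7: ['quickly', 'a'] (min_width=9, slack=7)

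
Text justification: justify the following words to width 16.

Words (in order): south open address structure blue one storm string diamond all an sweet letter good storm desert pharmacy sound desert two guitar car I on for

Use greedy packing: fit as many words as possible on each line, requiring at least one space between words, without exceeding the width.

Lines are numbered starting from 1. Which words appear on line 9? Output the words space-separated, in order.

Answer: sound desert two

Derivation:
Line 1: ['south', 'open'] (min_width=10, slack=6)
Line 2: ['address'] (min_width=7, slack=9)
Line 3: ['structure', 'blue'] (min_width=14, slack=2)
Line 4: ['one', 'storm', 'string'] (min_width=16, slack=0)
Line 5: ['diamond', 'all', 'an'] (min_width=14, slack=2)
Line 6: ['sweet', 'letter'] (min_width=12, slack=4)
Line 7: ['good', 'storm'] (min_width=10, slack=6)
Line 8: ['desert', 'pharmacy'] (min_width=15, slack=1)
Line 9: ['sound', 'desert', 'two'] (min_width=16, slack=0)
Line 10: ['guitar', 'car', 'I', 'on'] (min_width=15, slack=1)
Line 11: ['for'] (min_width=3, slack=13)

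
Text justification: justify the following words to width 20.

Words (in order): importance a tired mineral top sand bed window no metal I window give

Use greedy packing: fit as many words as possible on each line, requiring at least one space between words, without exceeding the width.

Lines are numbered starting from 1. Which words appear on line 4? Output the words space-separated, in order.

Answer: window give

Derivation:
Line 1: ['importance', 'a', 'tired'] (min_width=18, slack=2)
Line 2: ['mineral', 'top', 'sand', 'bed'] (min_width=20, slack=0)
Line 3: ['window', 'no', 'metal', 'I'] (min_width=17, slack=3)
Line 4: ['window', 'give'] (min_width=11, slack=9)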